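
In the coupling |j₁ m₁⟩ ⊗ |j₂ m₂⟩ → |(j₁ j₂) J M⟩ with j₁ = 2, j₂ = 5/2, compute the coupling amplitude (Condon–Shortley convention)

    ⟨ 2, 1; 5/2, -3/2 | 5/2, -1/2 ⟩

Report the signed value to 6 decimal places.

+0.414039  (= +√(6/35))

j₁+j₂−J=2  J+j₁−j₂=2  J−j₁+j₂=3  j₁+j₂+J+1=8
(j₁±m₁, j₂±m₂, J±M) = (3,1,1,4,2,3)
P² = 216/35
sum k=0..1:
  [0] +1/4 = 1/4
  [1] −1/12 = -1/12
S = 1/6
C² = P²·S² = 6/35 ; C = +0.414039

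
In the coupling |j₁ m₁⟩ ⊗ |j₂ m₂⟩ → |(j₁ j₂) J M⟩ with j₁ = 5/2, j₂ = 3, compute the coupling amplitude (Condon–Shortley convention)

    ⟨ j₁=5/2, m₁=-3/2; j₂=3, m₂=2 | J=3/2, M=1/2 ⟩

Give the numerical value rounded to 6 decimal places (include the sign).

triangle: 4!×1!×2!/8! = 48/40320
(j±m)!: 1!×4!×5!×1!×2!×1! = 5760
prefactor² = (2J+1)×Δ×N² = 192/7
  k=3: −1/(3!×1!×1!×2!×0!×0!) = -1/12
  k=4: +1/(4!×0!×0!×1!×1!×1!) = 1/24
Σ = -1/24  ⇒  CG² = 192/7×(-1/24)² = 1/21
CG = −√(1/21) = -0.218218

-0.218218  (= −√(1/21))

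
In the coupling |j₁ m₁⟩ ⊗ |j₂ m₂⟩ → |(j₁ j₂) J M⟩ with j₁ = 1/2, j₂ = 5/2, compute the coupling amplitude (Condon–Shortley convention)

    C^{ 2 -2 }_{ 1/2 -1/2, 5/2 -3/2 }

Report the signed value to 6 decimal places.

-0.408248  (= −√(1/6))

triangle: 1!*0!*4!/6! = 24/720
(j±m)!: 0!*1!*1!*4!*0!*4! = 576
prefactor² = (2J+1)*Δ*N² = 96
  k=1: −1/(1!*0!*0!*0!*0!*4!) = -1/24
Σ = -1/24  ⇒  CG² = 96*(-1/24)² = 1/6
CG = −√(1/6) = -0.408248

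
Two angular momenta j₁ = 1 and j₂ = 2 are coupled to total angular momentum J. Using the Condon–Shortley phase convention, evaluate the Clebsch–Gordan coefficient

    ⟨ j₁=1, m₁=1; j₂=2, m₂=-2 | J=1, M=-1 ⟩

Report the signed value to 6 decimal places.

√[3·2!0!2!/5! · 2!0!0!4!0!2!] = √(48/5)
  +(−1)^0/∏(0,2,0,0,0,2)! = 1/4  (running 1/4)
⟨..|..⟩ = √(48/5)·(1/4) = +0.774597

+√(3/5) = +0.774597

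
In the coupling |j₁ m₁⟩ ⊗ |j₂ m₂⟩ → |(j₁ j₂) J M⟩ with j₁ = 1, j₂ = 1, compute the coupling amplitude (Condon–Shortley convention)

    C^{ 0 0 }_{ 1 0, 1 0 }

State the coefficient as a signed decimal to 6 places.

-0.577350

triangle: 2!·0!·0!/3! = 2/6
(j±m)!: 1!·1!·1!·1!·0!·0! = 1
prefactor² = (2J+1)·Δ·N² = 1/3
  k=1: −1/(1!·1!·0!·0!·0!·0!) = -1
Σ = -1  ⇒  CG² = 1/3·(-1)² = 1/3
CG = −√(1/3) = -0.577350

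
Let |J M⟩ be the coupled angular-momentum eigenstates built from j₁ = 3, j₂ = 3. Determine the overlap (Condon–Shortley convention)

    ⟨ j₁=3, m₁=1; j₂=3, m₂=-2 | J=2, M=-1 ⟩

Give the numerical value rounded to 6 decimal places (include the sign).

j₁+j₂−J=4  J+j₁−j₂=2  J−j₁+j₂=2  j₁+j₂+J+1=9
(j₁±m₁, j₂±m₂, J±M) = (4,2,1,5,1,3)
P² = 320/7
sum k=0..1:
  [0] +1/48 = 1/48
  [1] −1/12 = -1/12
S = -1/16
C² = P²·S² = 5/28 ; C = -0.422577

-0.422577  (= −√(5/28))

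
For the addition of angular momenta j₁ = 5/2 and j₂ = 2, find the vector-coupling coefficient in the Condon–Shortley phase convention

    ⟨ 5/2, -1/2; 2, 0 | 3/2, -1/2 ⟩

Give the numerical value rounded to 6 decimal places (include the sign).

√[4·3!2!1!/7! · 2!3!2!2!1!2!] = √(32/35)
  +(−1)^1/∏(1,2,2,1,0,0)! = -1/4  (running -1/4)
  +(−1)^2/∏(2,1,1,0,1,1)! = 1/2  (running 1/4)
⟨..|..⟩ = √(32/35)·(1/4) = +0.239046

+0.239046  (= +√(2/35))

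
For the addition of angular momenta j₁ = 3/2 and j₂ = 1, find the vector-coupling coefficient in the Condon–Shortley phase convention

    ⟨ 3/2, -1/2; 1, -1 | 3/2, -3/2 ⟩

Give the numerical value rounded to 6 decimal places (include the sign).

√[4·1!2!1!/5! · 1!2!0!2!0!3!] = √(8/5)
  +(−1)^0/∏(0,1,2,0,0,1)! = 1/2  (running 1/2)
⟨..|..⟩ = √(8/5)·(1/2) = +0.632456

+√(2/5) = +0.632456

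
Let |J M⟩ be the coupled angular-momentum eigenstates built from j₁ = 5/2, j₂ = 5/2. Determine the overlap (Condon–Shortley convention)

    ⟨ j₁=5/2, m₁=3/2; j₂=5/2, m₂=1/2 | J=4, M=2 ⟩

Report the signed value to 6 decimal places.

+0.422577  (= +√(5/28))

j₁+j₂−J=1  J+j₁−j₂=4  J−j₁+j₂=4  j₁+j₂+J+1=10
(j₁±m₁, j₂±m₂, J±M) = (4,1,3,2,6,2)
P² = 20736/35
sum k=0..1:
  [0] +1/36 = 1/36
  [1] −1/96 = -1/96
S = 5/288
C² = P²·S² = 5/28 ; C = +0.422577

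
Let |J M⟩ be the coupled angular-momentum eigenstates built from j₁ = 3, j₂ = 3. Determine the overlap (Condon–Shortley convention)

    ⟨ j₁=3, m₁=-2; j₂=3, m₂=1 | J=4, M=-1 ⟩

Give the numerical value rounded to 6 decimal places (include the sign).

√[9·2!4!4!/11! · 1!5!4!2!3!5!] = √(82944/77)
  +(−1)^1/∏(1,1,4,3,0,1)! = -1/144  (running -1/144)
  +(−1)^2/∏(2,0,3,2,1,2)! = 1/48  (running 1/72)
⟨..|..⟩ = √(82944/77)·(1/72) = +0.455842

+√(16/77) = +0.455842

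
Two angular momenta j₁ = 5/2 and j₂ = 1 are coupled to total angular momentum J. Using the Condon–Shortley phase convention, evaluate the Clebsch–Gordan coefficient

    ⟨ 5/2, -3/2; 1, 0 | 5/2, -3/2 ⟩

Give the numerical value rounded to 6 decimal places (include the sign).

−√(9/35) = -0.507093

√[6·1!4!1!/7! · 1!4!1!1!1!4!] = √(576/35)
  +(−1)^0/∏(0,1,4,1,0,0)! = 1/24  (running 1/24)
  +(−1)^1/∏(1,0,3,0,1,1)! = -1/6  (running -1/8)
⟨..|..⟩ = √(576/35)·(-1/8) = -0.507093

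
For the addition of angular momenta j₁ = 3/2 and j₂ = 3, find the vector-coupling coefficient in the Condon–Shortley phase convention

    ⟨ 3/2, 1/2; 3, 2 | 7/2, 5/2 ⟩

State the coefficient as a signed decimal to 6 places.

−√(1/7) ≈ -0.377964

√[8·1!2!5!/9! · 2!1!5!1!6!1!] = √(6400/7)
  +(−1)^0/∏(0,1,1,5,1,0)! = 1/120  (running 1/120)
  +(−1)^1/∏(1,0,0,4,2,1)! = -1/48  (running -1/80)
⟨..|..⟩ = √(6400/7)·(-1/80) = -0.377964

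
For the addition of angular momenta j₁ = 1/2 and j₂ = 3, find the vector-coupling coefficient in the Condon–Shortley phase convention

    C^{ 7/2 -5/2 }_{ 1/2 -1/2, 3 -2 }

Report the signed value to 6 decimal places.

+√(6/7) ≈ +0.925820

√[8·0!1!6!/8! · 0!1!1!5!1!6!] = √(86400/7)
  +(−1)^0/∏(0,0,1,1,0,5)! = 1/120  (running 1/120)
⟨..|..⟩ = √(86400/7)·(1/120) = +0.925820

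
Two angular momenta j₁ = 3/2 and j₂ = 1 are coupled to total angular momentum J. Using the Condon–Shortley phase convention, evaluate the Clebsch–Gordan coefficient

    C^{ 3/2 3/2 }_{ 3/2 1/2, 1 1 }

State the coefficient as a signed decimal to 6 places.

j₁+j₂−J=1  J+j₁−j₂=2  J−j₁+j₂=1  j₁+j₂+J+1=5
(j₁±m₁, j₂±m₂, J±M) = (2,1,2,0,3,0)
P² = 8/5
sum k=1..1:
  [1] −1/2 = -1/2
S = -1/2
C² = P²·S² = 2/5 ; C = -0.632456

−√(2/5) ≈ -0.632456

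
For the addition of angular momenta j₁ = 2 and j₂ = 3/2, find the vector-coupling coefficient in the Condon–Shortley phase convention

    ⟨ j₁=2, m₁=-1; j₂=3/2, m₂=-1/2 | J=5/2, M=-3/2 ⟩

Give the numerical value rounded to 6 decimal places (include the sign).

−√(1/35) = -0.169031

√[6·1!3!2!/7! · 1!3!1!2!1!4!] = √(144/35)
  +(−1)^0/∏(0,1,3,1,0,1)! = 1/6  (running 1/6)
  +(−1)^1/∏(1,0,2,0,1,2)! = -1/4  (running -1/12)
⟨..|..⟩ = √(144/35)·(-1/12) = -0.169031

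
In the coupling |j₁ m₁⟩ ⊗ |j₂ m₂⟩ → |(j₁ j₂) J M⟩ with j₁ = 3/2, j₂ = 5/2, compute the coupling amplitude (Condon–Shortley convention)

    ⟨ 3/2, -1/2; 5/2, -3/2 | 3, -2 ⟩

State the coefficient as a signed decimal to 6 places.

j₁+j₂−J=1  J+j₁−j₂=2  J−j₁+j₂=4  j₁+j₂+J+1=8
(j₁±m₁, j₂±m₂, J±M) = (1,2,1,4,1,5)
P² = 48
sum k=0..1:
  [0] +1/12 = 1/12
  [1] −1/24 = -1/24
S = 1/24
C² = P²·S² = 1/12 ; C = +0.288675

+0.288675  (= +√(1/12))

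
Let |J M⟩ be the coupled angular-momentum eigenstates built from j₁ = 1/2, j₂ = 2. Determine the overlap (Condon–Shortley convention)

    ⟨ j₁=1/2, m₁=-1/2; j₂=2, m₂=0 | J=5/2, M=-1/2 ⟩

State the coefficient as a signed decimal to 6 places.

j₁+j₂−J=0  J+j₁−j₂=1  J−j₁+j₂=4  j₁+j₂+J+1=6
(j₁±m₁, j₂±m₂, J±M) = (0,1,2,2,2,3)
P² = 48/5
sum k=0..0:
  [0] +1/4 = 1/4
S = 1/4
C² = P²·S² = 3/5 ; C = +0.774597

+0.774597  (= +√(3/5))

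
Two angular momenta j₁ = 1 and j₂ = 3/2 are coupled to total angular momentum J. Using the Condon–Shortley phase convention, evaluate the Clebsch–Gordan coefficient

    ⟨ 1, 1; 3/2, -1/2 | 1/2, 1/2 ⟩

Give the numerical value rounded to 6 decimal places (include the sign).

triangle: 2!×0!×1!/4! = 2/24
(j±m)!: 2!×0!×1!×2!×1!×0! = 4
prefactor² = (2J+1)×Δ×N² = 2/3
  k=0: +1/(0!×2!×0!×1!×0!×0!) = 1/2
Σ = 1/2  ⇒  CG² = 2/3×1/2² = 1/6
CG = +√(1/6) = +0.408248

+0.408248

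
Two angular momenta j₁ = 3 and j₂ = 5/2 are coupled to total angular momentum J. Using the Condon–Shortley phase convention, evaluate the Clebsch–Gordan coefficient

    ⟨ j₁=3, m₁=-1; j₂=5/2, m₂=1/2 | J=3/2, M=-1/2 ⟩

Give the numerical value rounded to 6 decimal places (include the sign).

−√(1/105) ≈ -0.097590

√[4·4!2!1!/8! · 2!4!3!2!1!2!] = √(192/35)
  +(−1)^2/∏(2,2,2,1,0,0)! = 1/8  (running 1/8)
  +(−1)^3/∏(3,1,1,0,1,1)! = -1/6  (running -1/24)
⟨..|..⟩ = √(192/35)·(-1/24) = -0.097590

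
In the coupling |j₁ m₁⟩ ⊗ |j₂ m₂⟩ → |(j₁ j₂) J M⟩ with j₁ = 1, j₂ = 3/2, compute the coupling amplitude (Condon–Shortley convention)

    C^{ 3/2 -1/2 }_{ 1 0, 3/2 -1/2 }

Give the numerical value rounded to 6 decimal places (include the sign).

j₁+j₂−J=1  J+j₁−j₂=1  J−j₁+j₂=2  j₁+j₂+J+1=5
(j₁±m₁, j₂±m₂, J±M) = (1,1,1,2,1,2)
P² = 4/15
sum k=0..1:
  [0] +1/1 = 1
  [1] −1/2 = -1/2
S = 1/2
C² = P²·S² = 1/15 ; C = +0.258199

+√(1/15) ≈ +0.258199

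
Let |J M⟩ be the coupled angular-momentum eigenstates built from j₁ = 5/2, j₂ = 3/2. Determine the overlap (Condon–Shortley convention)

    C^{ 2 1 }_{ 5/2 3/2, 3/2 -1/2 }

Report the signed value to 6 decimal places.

triangle: 2!×3!×1!/7! = 12/5040
(j±m)!: 4!×1!×1!×2!×3!×1! = 288
prefactor² = (2J+1)×Δ×N² = 24/7
  k=0: +1/(0!×2!×1!×1!×2!×0!) = 1/4
  k=1: −1/(1!×1!×0!×0!×3!×1!) = -1/6
Σ = 1/12  ⇒  CG² = 24/7×1/12² = 1/42
CG = +√(1/42) = +0.154303

+√(1/42) = +0.154303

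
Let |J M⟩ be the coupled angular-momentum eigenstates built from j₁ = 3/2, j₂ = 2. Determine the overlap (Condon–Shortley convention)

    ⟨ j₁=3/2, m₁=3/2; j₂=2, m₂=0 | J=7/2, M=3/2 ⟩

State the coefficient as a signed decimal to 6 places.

+√(2/7) ≈ +0.534522

√[8·0!3!4!/8! · 3!0!2!2!5!2!] = √(1152/7)
  +(−1)^0/∏(0,0,0,2,3,2)! = 1/24  (running 1/24)
⟨..|..⟩ = √(1152/7)·(1/24) = +0.534522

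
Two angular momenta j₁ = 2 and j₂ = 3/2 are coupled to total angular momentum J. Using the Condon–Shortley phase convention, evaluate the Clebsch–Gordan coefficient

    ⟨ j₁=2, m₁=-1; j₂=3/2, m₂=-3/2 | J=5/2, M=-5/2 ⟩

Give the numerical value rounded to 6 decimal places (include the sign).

√[6·1!3!2!/7! · 1!3!0!3!0!5!] = √(432/7)
  +(−1)^0/∏(0,1,3,0,0,2)! = 1/12  (running 1/12)
⟨..|..⟩ = √(432/7)·(1/12) = +0.654654

+0.654654  (= +√(3/7))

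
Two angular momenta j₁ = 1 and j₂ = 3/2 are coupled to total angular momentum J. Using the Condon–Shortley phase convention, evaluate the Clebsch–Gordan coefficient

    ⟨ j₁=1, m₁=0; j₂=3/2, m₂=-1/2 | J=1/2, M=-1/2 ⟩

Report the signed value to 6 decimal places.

−√(1/3) ≈ -0.577350

√[2·2!0!1!/4! · 1!1!1!2!0!1!] = √(1/3)
  +(−1)^1/∏(1,1,0,0,0,1)! = -1  (running -1)
⟨..|..⟩ = √(1/3)·(-1) = -0.577350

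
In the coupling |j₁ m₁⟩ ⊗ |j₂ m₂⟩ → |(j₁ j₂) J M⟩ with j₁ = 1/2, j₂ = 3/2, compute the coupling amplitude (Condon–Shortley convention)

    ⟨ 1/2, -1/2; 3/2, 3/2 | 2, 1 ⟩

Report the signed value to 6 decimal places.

+√(1/4) ≈ +0.500000

triangle: 0!×1!×3!/5! = 6/120
(j±m)!: 0!×1!×3!×0!×3!×1! = 36
prefactor² = (2J+1)×Δ×N² = 9
  k=0: +1/(0!×0!×1!×3!×0!×0!) = 1/6
Σ = 1/6  ⇒  CG² = 9×1/6² = 1/4
CG = +√(1/4) = +0.500000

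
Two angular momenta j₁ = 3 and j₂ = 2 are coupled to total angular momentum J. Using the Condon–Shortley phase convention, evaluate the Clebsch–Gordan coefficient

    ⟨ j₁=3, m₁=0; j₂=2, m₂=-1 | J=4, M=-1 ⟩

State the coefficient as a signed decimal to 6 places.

+√(3/14) = +0.462910

triangle: 1!·5!·3!/10! = 720/3628800
(j±m)!: 3!·3!·1!·3!·3!·5! = 155520
prefactor² = (2J+1)·Δ·N² = 1944/7
  k=0: +1/(0!·1!·3!·1!·2!·2!) = 1/24
  k=1: −1/(1!·0!·2!·0!·3!·3!) = -1/72
Σ = 1/36  ⇒  CG² = 1944/7·1/36² = 3/14
CG = +√(3/14) = +0.462910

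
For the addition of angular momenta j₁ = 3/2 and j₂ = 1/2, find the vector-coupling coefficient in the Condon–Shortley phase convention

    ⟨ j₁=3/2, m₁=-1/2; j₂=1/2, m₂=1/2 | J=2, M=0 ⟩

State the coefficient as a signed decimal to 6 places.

√[5·0!3!1!/5! · 1!2!1!0!2!2!] = √(2)
  +(−1)^0/∏(0,0,2,1,1,0)! = 1/2  (running 1/2)
⟨..|..⟩ = √(2)·(1/2) = +0.707107

+√(1/2) = +0.707107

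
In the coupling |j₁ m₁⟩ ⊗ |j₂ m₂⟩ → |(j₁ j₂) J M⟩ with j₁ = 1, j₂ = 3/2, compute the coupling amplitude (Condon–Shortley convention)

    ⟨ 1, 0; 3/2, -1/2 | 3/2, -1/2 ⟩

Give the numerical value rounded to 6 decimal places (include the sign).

j₁+j₂−J=1  J+j₁−j₂=1  J−j₁+j₂=2  j₁+j₂+J+1=5
(j₁±m₁, j₂±m₂, J±M) = (1,1,1,2,1,2)
P² = 4/15
sum k=0..1:
  [0] +1/1 = 1
  [1] −1/2 = -1/2
S = 1/2
C² = P²·S² = 1/15 ; C = +0.258199

+0.258199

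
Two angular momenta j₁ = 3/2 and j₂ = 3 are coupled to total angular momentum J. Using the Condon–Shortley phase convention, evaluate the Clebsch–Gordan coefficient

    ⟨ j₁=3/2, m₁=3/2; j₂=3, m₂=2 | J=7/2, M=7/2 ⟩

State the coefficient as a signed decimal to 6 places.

+√(1/3) = +0.577350

triangle: 1!·2!·5!/9! = 240/362880
(j±m)!: 3!·0!·5!·1!·7!·0! = 3628800
prefactor² = (2J+1)·Δ·N² = 19200
  k=0: +1/(0!·1!·0!·5!·2!·0!) = 1/240
Σ = 1/240  ⇒  CG² = 19200·1/240² = 1/3
CG = +√(1/3) = +0.577350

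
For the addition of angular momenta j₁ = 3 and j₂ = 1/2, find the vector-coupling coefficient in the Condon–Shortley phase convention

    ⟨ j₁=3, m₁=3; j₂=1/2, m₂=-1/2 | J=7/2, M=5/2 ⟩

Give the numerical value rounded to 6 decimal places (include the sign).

triangle: 0!*6!*1!/8! = 720/40320
(j±m)!: 6!*0!*0!*1!*6!*1! = 518400
prefactor² = (2J+1)*Δ*N² = 518400/7
  k=0: +1/(0!*0!*0!*0!*6!*1!) = 1/720
Σ = 1/720  ⇒  CG² = 518400/7*1/720² = 1/7
CG = +√(1/7) = +0.377964

+√(1/7) = +0.377964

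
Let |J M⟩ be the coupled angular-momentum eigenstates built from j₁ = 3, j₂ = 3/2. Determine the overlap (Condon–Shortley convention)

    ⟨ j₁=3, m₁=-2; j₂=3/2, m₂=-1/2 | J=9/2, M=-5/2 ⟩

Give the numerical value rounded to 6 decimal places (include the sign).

triangle: 0!·6!·3!/10! = 4320/3628800
(j±m)!: 1!·5!·1!·2!·2!·7! = 2419200
prefactor² = (2J+1)·Δ·N² = 28800
  k=0: +1/(0!·0!·5!·1!·1!·2!) = 1/240
Σ = 1/240  ⇒  CG² = 28800·1/240² = 1/2
CG = +√(1/2) = +0.707107

+0.707107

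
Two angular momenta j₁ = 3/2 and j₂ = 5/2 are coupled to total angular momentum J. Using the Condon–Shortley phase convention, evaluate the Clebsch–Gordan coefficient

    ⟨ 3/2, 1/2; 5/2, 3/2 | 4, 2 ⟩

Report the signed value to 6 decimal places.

+√(15/28) = +0.731925

j₁+j₂−J=0  J+j₁−j₂=3  J−j₁+j₂=5  j₁+j₂+J+1=9
(j₁±m₁, j₂±m₂, J±M) = (2,1,4,1,6,2)
P² = 8640/7
sum k=0..0:
  [0] +1/48 = 1/48
S = 1/48
C² = P²·S² = 15/28 ; C = +0.731925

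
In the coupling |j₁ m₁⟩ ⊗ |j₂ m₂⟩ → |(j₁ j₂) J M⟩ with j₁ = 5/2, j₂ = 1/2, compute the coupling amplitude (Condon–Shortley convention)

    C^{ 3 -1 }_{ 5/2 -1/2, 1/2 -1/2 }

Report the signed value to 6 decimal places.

j₁+j₂−J=0  J+j₁−j₂=5  J−j₁+j₂=1  j₁+j₂+J+1=7
(j₁±m₁, j₂±m₂, J±M) = (2,3,0,1,2,4)
P² = 96
sum k=0..0:
  [0] +1/12 = 1/12
S = 1/12
C² = P²·S² = 2/3 ; C = +0.816497

+√(2/3) ≈ +0.816497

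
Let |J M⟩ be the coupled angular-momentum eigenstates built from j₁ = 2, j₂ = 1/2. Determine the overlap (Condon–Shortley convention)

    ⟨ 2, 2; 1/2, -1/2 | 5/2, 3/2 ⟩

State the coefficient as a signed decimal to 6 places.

√[6·0!4!1!/6! · 4!0!0!1!4!1!] = √(576/5)
  +(−1)^0/∏(0,0,0,0,4,1)! = 1/24  (running 1/24)
⟨..|..⟩ = √(576/5)·(1/24) = +0.447214

+√(1/5) ≈ +0.447214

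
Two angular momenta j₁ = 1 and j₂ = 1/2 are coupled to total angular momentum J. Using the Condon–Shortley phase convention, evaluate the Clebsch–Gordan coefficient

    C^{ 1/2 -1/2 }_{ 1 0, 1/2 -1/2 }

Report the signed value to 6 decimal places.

+0.577350

j₁+j₂−J=1  J+j₁−j₂=1  J−j₁+j₂=0  j₁+j₂+J+1=3
(j₁±m₁, j₂±m₂, J±M) = (1,1,0,1,0,1)
P² = 1/3
sum k=0..0:
  [0] +1/1 = 1
S = 1
C² = P²·S² = 1/3 ; C = +0.577350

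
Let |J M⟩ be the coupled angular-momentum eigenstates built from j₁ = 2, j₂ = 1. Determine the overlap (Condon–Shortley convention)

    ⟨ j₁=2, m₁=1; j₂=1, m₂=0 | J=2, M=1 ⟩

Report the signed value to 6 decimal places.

√[5·1!3!1!/6! · 3!1!1!1!3!1!] = √(3/2)
  +(−1)^0/∏(0,1,1,1,2,0)! = 1/2  (running 1/2)
  +(−1)^1/∏(1,0,0,0,3,1)! = -1/6  (running 1/3)
⟨..|..⟩ = √(3/2)·(1/3) = +0.408248

+0.408248  (= +√(1/6))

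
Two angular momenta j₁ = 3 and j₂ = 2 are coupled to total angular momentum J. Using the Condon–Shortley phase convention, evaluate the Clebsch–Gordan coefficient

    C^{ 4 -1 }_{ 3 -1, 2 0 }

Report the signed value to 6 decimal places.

-0.327327  (= −√(3/28))

√[9·1!5!3!/10! · 2!4!2!2!3!5!] = √(1728/7)
  +(−1)^0/∏(0,1,4,2,1,1)! = 1/48  (running 1/48)
  +(−1)^1/∏(1,0,3,1,2,2)! = -1/24  (running -1/48)
⟨..|..⟩ = √(1728/7)·(-1/48) = -0.327327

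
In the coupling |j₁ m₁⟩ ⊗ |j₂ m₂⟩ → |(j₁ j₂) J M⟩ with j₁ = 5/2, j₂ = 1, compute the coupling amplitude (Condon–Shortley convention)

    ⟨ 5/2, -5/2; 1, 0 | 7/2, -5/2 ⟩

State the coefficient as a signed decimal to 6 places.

j₁+j₂−J=0  J+j₁−j₂=5  J−j₁+j₂=2  j₁+j₂+J+1=8
(j₁±m₁, j₂±m₂, J±M) = (0,5,1,1,1,6)
P² = 28800/7
sum k=0..0:
  [0] +1/120 = 1/120
S = 1/120
C² = P²·S² = 2/7 ; C = +0.534522

+0.534522  (= +√(2/7))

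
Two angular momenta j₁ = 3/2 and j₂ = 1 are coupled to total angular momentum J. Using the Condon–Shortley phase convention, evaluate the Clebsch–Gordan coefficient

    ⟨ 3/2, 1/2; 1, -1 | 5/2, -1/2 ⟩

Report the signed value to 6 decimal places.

+0.547723

triangle: 0!×3!×2!/6! = 12/720
(j±m)!: 2!×1!×0!×2!×2!×3! = 48
prefactor² = (2J+1)×Δ×N² = 24/5
  k=0: +1/(0!×0!×1!×0!×2!×2!) = 1/4
Σ = 1/4  ⇒  CG² = 24/5×1/4² = 3/10
CG = +√(3/10) = +0.547723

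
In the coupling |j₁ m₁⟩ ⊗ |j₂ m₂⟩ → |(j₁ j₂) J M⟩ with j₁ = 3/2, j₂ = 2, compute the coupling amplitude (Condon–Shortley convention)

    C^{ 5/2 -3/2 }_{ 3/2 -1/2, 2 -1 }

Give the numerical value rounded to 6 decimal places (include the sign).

+0.169031

√[6·1!2!3!/7! · 1!2!1!3!1!4!] = √(144/35)
  +(−1)^0/∏(0,1,2,1,0,2)! = 1/4  (running 1/4)
  +(−1)^1/∏(1,0,1,0,1,3)! = -1/6  (running 1/12)
⟨..|..⟩ = √(144/35)·(1/12) = +0.169031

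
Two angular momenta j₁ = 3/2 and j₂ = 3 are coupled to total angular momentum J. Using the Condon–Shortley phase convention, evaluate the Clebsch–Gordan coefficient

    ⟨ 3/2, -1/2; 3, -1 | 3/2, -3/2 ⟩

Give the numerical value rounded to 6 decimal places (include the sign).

j₁+j₂−J=3  J+j₁−j₂=0  J−j₁+j₂=3  j₁+j₂+J+1=7
(j₁±m₁, j₂±m₂, J±M) = (1,2,2,4,0,3)
P² = 576/35
sum k=2..2:
  [2] +1/12 = 1/12
S = 1/12
C² = P²·S² = 4/35 ; C = +0.338062

+√(4/35) ≈ +0.338062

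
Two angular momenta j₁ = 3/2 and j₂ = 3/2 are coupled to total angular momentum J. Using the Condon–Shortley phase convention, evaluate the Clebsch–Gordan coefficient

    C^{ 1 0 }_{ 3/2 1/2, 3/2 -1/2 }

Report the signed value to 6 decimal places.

j₁+j₂−J=2  J+j₁−j₂=1  J−j₁+j₂=1  j₁+j₂+J+1=5
(j₁±m₁, j₂±m₂, J±M) = (2,1,1,2,1,1)
P² = 1/5
sum k=0..1:
  [0] +1/2 = 1/2
  [1] −1/1 = -1
S = -1/2
C² = P²·S² = 1/20 ; C = -0.223607

-0.223607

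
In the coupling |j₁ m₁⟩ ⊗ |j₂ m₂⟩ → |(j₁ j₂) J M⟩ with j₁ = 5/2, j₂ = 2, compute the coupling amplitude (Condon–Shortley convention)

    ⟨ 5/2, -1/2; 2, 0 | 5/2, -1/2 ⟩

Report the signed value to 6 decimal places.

−√(8/35) = -0.478091

triangle: 2!×3!×2!/8! = 24/40320
(j±m)!: 2!×3!×2!×2!×2!×3! = 576
prefactor² = (2J+1)×Δ×N² = 72/35
  k=0: +1/(0!×2!×3!×2!×0!×0!) = 1/24
  k=1: −1/(1!×1!×2!×1!×1!×1!) = -1/2
  k=2: +1/(2!×0!×1!×0!×2!×2!) = 1/8
Σ = -1/3  ⇒  CG² = 72/35×(-1/3)² = 8/35
CG = −√(8/35) = -0.478091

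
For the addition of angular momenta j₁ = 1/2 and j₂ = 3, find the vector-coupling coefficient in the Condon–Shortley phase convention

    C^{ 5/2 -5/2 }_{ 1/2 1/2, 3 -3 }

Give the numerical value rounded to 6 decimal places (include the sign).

triangle: 1!·0!·5!/7! = 120/5040
(j±m)!: 1!·0!·0!·6!·0!·5! = 86400
prefactor² = (2J+1)·Δ·N² = 86400/7
  k=0: +1/(0!·1!·0!·0!·0!·5!) = 1/120
Σ = 1/120  ⇒  CG² = 86400/7·1/120² = 6/7
CG = +√(6/7) = +0.925820

+√(6/7) = +0.925820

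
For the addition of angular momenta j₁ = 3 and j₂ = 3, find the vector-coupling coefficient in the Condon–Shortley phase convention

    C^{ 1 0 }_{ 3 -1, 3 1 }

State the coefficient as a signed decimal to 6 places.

j₁+j₂−J=5  J+j₁−j₂=1  J−j₁+j₂=1  j₁+j₂+J+1=8
(j₁±m₁, j₂±m₂, J±M) = (2,4,4,2,1,1)
P² = 144/7
sum k=3..4:
  [3] −1/12 = -1/12
  [4] +1/24 = 1/24
S = -1/24
C² = P²·S² = 1/28 ; C = -0.188982

−√(1/28) = -0.188982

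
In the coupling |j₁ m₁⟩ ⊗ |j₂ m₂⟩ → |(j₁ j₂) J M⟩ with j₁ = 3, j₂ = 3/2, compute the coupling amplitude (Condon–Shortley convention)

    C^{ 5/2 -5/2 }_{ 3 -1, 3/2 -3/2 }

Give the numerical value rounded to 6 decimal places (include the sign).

√[6·2!4!1!/8! · 2!4!0!3!0!5!] = √(1728/7)
  +(−1)^0/∏(0,2,4,0,0,1)! = 1/48  (running 1/48)
⟨..|..⟩ = √(1728/7)·(1/48) = +0.327327

+0.327327  (= +√(3/28))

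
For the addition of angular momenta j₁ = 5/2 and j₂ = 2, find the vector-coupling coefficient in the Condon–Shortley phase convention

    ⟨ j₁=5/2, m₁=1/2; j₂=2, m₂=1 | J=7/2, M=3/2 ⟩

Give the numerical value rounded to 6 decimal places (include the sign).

−√(2/21) ≈ -0.308607

triangle: 1!×4!×3!/9! = 144/362880
(j±m)!: 3!×2!×3!×1!×5!×2! = 17280
prefactor² = (2J+1)×Δ×N² = 384/7
  k=0: +1/(0!×1!×2!×3!×2!×0!) = 1/24
  k=1: −1/(1!×0!×1!×2!×3!×1!) = -1/12
Σ = -1/24  ⇒  CG² = 384/7×(-1/24)² = 2/21
CG = −√(2/21) = -0.308607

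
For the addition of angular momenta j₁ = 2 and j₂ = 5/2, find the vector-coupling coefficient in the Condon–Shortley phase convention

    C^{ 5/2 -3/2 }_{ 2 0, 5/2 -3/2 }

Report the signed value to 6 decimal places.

j₁+j₂−J=2  J+j₁−j₂=2  J−j₁+j₂=3  j₁+j₂+J+1=8
(j₁±m₁, j₂±m₂, J±M) = (2,2,1,4,1,4)
P² = 288/35
sum k=0..1:
  [0] +1/8 = 1/8
  [1] −1/6 = -1/6
S = -1/24
C² = P²·S² = 1/70 ; C = -0.119523

−√(1/70) = -0.119523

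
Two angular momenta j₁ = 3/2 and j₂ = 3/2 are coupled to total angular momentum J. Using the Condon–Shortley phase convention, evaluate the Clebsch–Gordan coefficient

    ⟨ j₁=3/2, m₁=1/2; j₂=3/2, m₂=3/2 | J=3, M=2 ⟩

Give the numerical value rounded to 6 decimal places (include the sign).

j₁+j₂−J=0  J+j₁−j₂=3  J−j₁+j₂=3  j₁+j₂+J+1=7
(j₁±m₁, j₂±m₂, J±M) = (2,1,3,0,5,1)
P² = 72
sum k=0..0:
  [0] +1/12 = 1/12
S = 1/12
C² = P²·S² = 1/2 ; C = +0.707107

+0.707107  (= +√(1/2))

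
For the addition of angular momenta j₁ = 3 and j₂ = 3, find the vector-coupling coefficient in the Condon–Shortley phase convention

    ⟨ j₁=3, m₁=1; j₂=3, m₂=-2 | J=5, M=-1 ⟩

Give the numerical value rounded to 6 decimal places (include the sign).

+0.566947  (= +√(9/28))

√[11·1!5!5!/12! · 4!2!1!5!4!6!] = √(230400/7)
  +(−1)^0/∏(0,1,2,1,3,4)! = 1/288  (running 1/288)
  +(−1)^1/∏(1,0,1,0,4,5)! = -1/2880  (running 1/320)
⟨..|..⟩ = √(230400/7)·(1/320) = +0.566947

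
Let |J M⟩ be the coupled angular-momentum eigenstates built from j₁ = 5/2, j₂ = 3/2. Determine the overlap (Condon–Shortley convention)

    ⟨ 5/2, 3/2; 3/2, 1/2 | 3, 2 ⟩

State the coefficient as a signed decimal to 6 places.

j₁+j₂−J=1  J+j₁−j₂=4  J−j₁+j₂=2  j₁+j₂+J+1=8
(j₁±m₁, j₂±m₂, J±M) = (4,1,2,1,5,1)
P² = 48
sum k=0..1:
  [0] +1/12 = 1/12
  [1] −1/24 = -1/24
S = 1/24
C² = P²·S² = 1/12 ; C = +0.288675

+√(1/12) = +0.288675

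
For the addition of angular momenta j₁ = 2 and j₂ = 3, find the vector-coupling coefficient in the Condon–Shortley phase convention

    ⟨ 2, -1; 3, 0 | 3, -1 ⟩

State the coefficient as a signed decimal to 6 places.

−√(1/30) ≈ -0.182574

√[7·2!2!4!/9! · 1!3!3!3!2!4!] = √(96/5)
  +(−1)^1/∏(1,1,2,2,0,2)! = -1/8  (running -1/8)
  +(−1)^2/∏(2,0,1,1,1,3)! = 1/12  (running -1/24)
⟨..|..⟩ = √(96/5)·(-1/24) = -0.182574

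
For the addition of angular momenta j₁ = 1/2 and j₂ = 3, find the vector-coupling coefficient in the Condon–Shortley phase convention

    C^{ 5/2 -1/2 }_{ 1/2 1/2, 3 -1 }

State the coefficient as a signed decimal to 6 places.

+0.755929

j₁+j₂−J=1  J+j₁−j₂=0  J−j₁+j₂=5  j₁+j₂+J+1=7
(j₁±m₁, j₂±m₂, J±M) = (1,0,2,4,2,3)
P² = 576/7
sum k=0..0:
  [0] +1/12 = 1/12
S = 1/12
C² = P²·S² = 4/7 ; C = +0.755929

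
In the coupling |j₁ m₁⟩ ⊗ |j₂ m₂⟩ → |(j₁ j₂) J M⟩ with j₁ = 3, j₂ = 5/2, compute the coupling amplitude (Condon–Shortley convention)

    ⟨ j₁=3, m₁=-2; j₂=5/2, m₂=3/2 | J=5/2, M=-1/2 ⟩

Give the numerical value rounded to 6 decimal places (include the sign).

−√(1/14) = -0.267261

triangle: 3!*3!*2!/9! = 72/362880
(j±m)!: 1!*5!*4!*1!*2!*3! = 34560
prefactor² = (2J+1)*Δ*N² = 288/7
  k=2: +1/(2!*1!*3!*2!*0!*0!) = 1/24
  k=3: −1/(3!*0!*2!*1!*1!*1!) = -1/12
Σ = -1/24  ⇒  CG² = 288/7*(-1/24)² = 1/14
CG = −√(1/14) = -0.267261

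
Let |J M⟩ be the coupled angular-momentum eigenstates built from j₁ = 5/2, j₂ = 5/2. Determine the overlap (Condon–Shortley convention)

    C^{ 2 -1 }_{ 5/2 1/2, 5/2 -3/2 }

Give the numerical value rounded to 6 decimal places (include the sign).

−√(1/7) = -0.377964

j₁+j₂−J=3  J+j₁−j₂=2  J−j₁+j₂=2  j₁+j₂+J+1=8
(j₁±m₁, j₂±m₂, J±M) = (3,2,1,4,1,3)
P² = 36/7
sum k=0..1:
  [0] +1/12 = 1/12
  [1] −1/4 = -1/4
S = -1/6
C² = P²·S² = 1/7 ; C = -0.377964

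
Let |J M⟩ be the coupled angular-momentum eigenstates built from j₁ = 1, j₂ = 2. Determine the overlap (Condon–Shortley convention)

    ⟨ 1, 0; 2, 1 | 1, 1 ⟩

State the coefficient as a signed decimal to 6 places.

√[3·2!0!2!/5! · 1!1!3!1!2!0!] = √(6/5)
  +(−1)^1/∏(1,1,0,2,0,0)! = -1/2  (running -1/2)
⟨..|..⟩ = √(6/5)·(-1/2) = -0.547723

−√(3/10) ≈ -0.547723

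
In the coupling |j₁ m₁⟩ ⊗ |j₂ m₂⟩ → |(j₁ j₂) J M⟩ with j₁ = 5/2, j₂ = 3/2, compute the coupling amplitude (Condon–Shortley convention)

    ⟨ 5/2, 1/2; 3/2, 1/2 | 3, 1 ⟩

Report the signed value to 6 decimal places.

-0.129099  (= −√(1/60))

√[7·1!4!2!/8! · 3!2!2!1!4!2!] = √(48/5)
  +(−1)^0/∏(0,1,2,2,2,0)! = 1/8  (running 1/8)
  +(−1)^1/∏(1,0,1,1,3,1)! = -1/6  (running -1/24)
⟨..|..⟩ = √(48/5)·(-1/24) = -0.129099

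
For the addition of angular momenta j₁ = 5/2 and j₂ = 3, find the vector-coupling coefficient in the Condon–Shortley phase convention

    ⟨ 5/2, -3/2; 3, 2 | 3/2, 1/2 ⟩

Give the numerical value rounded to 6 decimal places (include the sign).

√[4·4!1!2!/8! · 1!4!5!1!2!1!] = √(192/7)
  +(−1)^3/∏(3,1,1,2,0,0)! = -1/12  (running -1/12)
  +(−1)^4/∏(4,0,0,1,1,1)! = 1/24  (running -1/24)
⟨..|..⟩ = √(192/7)·(-1/24) = -0.218218

-0.218218  (= −√(1/21))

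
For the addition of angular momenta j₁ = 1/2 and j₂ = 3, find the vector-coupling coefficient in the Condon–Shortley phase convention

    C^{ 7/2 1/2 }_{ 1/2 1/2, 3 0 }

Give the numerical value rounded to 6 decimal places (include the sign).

+0.755929

√[8·0!1!6!/8! · 1!0!3!3!4!3!] = √(5184/7)
  +(−1)^0/∏(0,0,0,3,1,3)! = 1/36  (running 1/36)
⟨..|..⟩ = √(5184/7)·(1/36) = +0.755929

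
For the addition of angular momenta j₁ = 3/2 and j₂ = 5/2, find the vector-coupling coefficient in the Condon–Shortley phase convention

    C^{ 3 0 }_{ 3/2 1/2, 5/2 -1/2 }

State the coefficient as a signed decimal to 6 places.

√[7·1!2!4!/8! · 2!1!2!3!3!3!] = √(36/5)
  +(−1)^0/∏(0,1,1,2,1,2)! = 1/4  (running 1/4)
  +(−1)^1/∏(1,0,0,1,2,3)! = -1/12  (running 1/6)
⟨..|..⟩ = √(36/5)·(1/6) = +0.447214

+√(1/5) ≈ +0.447214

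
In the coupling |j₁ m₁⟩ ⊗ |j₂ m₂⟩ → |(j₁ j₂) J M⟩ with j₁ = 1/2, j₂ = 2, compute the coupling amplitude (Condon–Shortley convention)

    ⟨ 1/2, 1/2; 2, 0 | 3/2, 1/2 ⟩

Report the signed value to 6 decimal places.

+0.632456  (= +√(2/5))

triangle: 1!·0!·3!/5! = 6/120
(j±m)!: 1!·0!·2!·2!·2!·1! = 8
prefactor² = (2J+1)·Δ·N² = 8/5
  k=0: +1/(0!·1!·0!·2!·0!·1!) = 1/2
Σ = 1/2  ⇒  CG² = 8/5·1/2² = 2/5
CG = +√(2/5) = +0.632456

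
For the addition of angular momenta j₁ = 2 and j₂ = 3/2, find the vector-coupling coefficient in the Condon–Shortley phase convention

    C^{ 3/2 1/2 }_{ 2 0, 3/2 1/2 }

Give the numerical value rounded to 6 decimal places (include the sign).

triangle: 2!·2!·1!/6! = 4/720
(j±m)!: 2!·2!·2!·1!·2!·1! = 16
prefactor² = (2J+1)·Δ·N² = 16/45
  k=1: −1/(1!·1!·1!·1!·1!·0!) = -1
  k=2: +1/(2!·0!·0!·0!·2!·1!) = 1/4
Σ = -3/4  ⇒  CG² = 16/45·(-3/4)² = 1/5
CG = −√(1/5) = -0.447214

−√(1/5) = -0.447214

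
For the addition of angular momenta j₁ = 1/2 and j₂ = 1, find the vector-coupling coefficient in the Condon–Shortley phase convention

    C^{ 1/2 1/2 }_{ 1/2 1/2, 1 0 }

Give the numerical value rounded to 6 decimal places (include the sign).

triangle: 1!*0!*1!/3! = 1/6
(j±m)!: 1!*0!*1!*1!*1!*0! = 1
prefactor² = (2J+1)*Δ*N² = 1/3
  k=0: +1/(0!*1!*0!*1!*0!*0!) = 1
Σ = 1  ⇒  CG² = 1/3*1² = 1/3
CG = +√(1/3) = +0.577350

+0.577350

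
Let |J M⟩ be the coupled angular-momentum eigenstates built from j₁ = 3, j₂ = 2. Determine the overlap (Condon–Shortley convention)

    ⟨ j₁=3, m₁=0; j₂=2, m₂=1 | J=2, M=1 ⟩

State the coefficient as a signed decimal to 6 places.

+0.534522

√[5·3!3!1!/8! · 3!3!3!1!3!1!] = √(81/14)
  +(−1)^2/∏(2,1,1,1,2,0)! = 1/4  (running 1/4)
  +(−1)^3/∏(3,0,0,0,3,1)! = -1/36  (running 2/9)
⟨..|..⟩ = √(81/14)·(2/9) = +0.534522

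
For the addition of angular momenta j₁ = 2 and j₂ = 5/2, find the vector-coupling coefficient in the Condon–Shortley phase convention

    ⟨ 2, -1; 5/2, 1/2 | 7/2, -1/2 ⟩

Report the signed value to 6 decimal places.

−√(14/45) ≈ -0.557773

j₁+j₂−J=1  J+j₁−j₂=3  J−j₁+j₂=4  j₁+j₂+J+1=9
(j₁±m₁, j₂±m₂, J±M) = (1,3,3,2,3,4)
P² = 1152/35
sum k=0..1:
  [0] +1/36 = 1/36
  [1] −1/8 = -1/8
S = -7/72
C² = P²·S² = 14/45 ; C = -0.557773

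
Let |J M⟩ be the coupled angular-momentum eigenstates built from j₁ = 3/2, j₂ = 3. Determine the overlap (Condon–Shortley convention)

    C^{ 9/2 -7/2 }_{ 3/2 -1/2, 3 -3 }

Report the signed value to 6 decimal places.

j₁+j₂−J=0  J+j₁−j₂=3  J−j₁+j₂=6  j₁+j₂+J+1=10
(j₁±m₁, j₂±m₂, J±M) = (1,2,0,6,1,8)
P² = 691200
sum k=0..0:
  [0] +1/1440 = 1/1440
S = 1/1440
C² = P²·S² = 1/3 ; C = +0.577350

+√(1/3) = +0.577350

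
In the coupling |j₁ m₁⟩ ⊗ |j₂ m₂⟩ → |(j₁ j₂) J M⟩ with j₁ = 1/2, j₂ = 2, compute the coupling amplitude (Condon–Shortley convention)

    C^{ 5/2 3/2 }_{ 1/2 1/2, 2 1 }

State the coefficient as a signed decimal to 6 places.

triangle: 0!×1!×4!/6! = 24/720
(j±m)!: 1!×0!×3!×1!×4!×1! = 144
prefactor² = (2J+1)×Δ×N² = 144/5
  k=0: +1/(0!×0!×0!×3!×1!×1!) = 1/6
Σ = 1/6  ⇒  CG² = 144/5×1/6² = 4/5
CG = +√(4/5) = +0.894427

+0.894427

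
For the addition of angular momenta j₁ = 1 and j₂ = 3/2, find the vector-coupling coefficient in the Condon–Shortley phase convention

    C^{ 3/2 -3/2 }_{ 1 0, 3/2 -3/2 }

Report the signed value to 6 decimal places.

+0.774597

√[4·1!1!2!/5! · 1!1!0!3!0!3!] = √(12/5)
  +(−1)^0/∏(0,1,1,0,0,2)! = 1/2  (running 1/2)
⟨..|..⟩ = √(12/5)·(1/2) = +0.774597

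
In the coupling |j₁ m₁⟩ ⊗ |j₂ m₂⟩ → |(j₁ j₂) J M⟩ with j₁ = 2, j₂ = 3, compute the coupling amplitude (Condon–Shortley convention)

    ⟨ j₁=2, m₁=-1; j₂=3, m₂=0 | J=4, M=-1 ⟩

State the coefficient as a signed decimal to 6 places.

−√(3/14) = -0.462910

triangle: 1!·3!·5!/10! = 720/3628800
(j±m)!: 1!·3!·3!·3!·3!·5! = 155520
prefactor² = (2J+1)·Δ·N² = 1944/7
  k=0: +1/(0!·1!·3!·3!·0!·2!) = 1/72
  k=1: −1/(1!·0!·2!·2!·1!·3!) = -1/24
Σ = -1/36  ⇒  CG² = 1944/7·(-1/36)² = 3/14
CG = −√(3/14) = -0.462910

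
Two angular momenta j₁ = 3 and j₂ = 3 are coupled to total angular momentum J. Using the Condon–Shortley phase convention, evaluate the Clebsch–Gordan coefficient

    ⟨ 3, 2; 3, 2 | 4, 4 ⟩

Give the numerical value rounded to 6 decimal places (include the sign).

triangle: 2!·4!·4!/11! = 1152/39916800
(j±m)!: 5!·1!·5!·1!·8!·0! = 580608000
prefactor² = (2J+1)·Δ·N² = 1658880/11
  k=1: −1/(1!·1!·0!·4!·4!·0!) = -1/576
Σ = -1/576  ⇒  CG² = 1658880/11·(-1/576)² = 5/11
CG = −√(5/11) = -0.674200

-0.674200  (= −√(5/11))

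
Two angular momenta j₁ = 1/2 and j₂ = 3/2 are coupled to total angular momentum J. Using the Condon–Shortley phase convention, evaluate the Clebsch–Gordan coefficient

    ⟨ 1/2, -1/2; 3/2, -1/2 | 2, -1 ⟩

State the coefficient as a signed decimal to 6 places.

+0.866025  (= +√(3/4))

j₁+j₂−J=0  J+j₁−j₂=1  J−j₁+j₂=3  j₁+j₂+J+1=5
(j₁±m₁, j₂±m₂, J±M) = (0,1,1,2,1,3)
P² = 3
sum k=0..0:
  [0] +1/2 = 1/2
S = 1/2
C² = P²·S² = 3/4 ; C = +0.866025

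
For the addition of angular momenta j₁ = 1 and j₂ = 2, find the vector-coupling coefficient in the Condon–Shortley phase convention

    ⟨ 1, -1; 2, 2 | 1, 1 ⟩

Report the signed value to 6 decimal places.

triangle: 2!×0!×2!/5! = 4/120
(j±m)!: 0!×2!×4!×0!×2!×0! = 96
prefactor² = (2J+1)×Δ×N² = 48/5
  k=2: +1/(2!×0!×0!×2!×0!×0!) = 1/4
Σ = 1/4  ⇒  CG² = 48/5×1/4² = 3/5
CG = +√(3/5) = +0.774597

+√(3/5) ≈ +0.774597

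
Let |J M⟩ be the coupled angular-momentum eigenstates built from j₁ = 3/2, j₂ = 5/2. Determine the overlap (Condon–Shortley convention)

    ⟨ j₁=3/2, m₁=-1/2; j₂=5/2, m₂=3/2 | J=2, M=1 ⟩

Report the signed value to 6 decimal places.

j₁+j₂−J=2  J+j₁−j₂=1  J−j₁+j₂=3  j₁+j₂+J+1=7
(j₁±m₁, j₂±m₂, J±M) = (1,2,4,1,3,1)
P² = 24/7
sum k=1..2:
  [1] −1/6 = -1/6
  [2] +1/4 = 1/4
S = 1/12
C² = P²·S² = 1/42 ; C = +0.154303

+0.154303  (= +√(1/42))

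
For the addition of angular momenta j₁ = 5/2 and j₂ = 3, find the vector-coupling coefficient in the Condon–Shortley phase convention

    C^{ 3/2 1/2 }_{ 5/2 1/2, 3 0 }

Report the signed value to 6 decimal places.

√[4·4!1!2!/8! · 3!2!3!3!2!1!] = √(144/35)
  +(−1)^1/∏(1,3,1,2,0,0)! = -1/12  (running -1/12)
  +(−1)^2/∏(2,2,0,1,1,1)! = 1/4  (running 1/6)
⟨..|..⟩ = √(144/35)·(1/6) = +0.338062

+√(4/35) ≈ +0.338062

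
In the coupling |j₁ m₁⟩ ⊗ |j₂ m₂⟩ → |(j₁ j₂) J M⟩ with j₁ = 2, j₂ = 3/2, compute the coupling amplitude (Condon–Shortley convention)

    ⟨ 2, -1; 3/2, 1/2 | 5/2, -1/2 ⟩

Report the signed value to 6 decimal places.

triangle: 1!×3!×2!/7! = 12/5040
(j±m)!: 1!×3!×2!×1!×2!×3! = 144
prefactor² = (2J+1)×Δ×N² = 72/35
  k=0: +1/(0!×1!×3!×2!×0!×0!) = 1/12
  k=1: −1/(1!×0!×2!×1!×1!×1!) = -1/2
Σ = -5/12  ⇒  CG² = 72/35×(-5/12)² = 5/14
CG = −√(5/14) = -0.597614

−√(5/14) ≈ -0.597614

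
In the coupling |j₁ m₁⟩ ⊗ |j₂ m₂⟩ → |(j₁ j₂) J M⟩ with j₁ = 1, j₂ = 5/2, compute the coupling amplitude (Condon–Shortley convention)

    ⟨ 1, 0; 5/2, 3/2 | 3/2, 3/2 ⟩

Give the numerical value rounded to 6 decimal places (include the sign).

triangle: 2!×0!×3!/6! = 12/720
(j±m)!: 1!×1!×4!×1!×3!×0! = 144
prefactor² = (2J+1)×Δ×N² = 48/5
  k=1: −1/(1!×1!×0!×3!×0!×0!) = -1/6
Σ = -1/6  ⇒  CG² = 48/5×(-1/6)² = 4/15
CG = −√(4/15) = -0.516398

-0.516398  (= −√(4/15))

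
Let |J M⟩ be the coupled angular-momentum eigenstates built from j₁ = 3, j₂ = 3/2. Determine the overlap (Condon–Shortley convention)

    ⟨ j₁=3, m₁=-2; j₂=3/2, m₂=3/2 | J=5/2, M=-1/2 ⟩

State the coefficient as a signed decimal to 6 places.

triangle: 2!×4!×1!/8! = 48/40320
(j±m)!: 1!×5!×3!×0!×2!×3! = 8640
prefactor² = (2J+1)×Δ×N² = 432/7
  k=2: +1/(2!×0!×3!×1!×1!×0!) = 1/12
Σ = 1/12  ⇒  CG² = 432/7×1/12² = 3/7
CG = +√(3/7) = +0.654654

+0.654654  (= +√(3/7))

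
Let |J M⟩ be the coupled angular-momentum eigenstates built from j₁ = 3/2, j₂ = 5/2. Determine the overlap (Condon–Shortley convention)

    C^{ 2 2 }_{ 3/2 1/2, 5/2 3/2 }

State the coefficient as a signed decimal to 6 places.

-0.617213  (= −√(8/21))

j₁+j₂−J=2  J+j₁−j₂=1  J−j₁+j₂=3  j₁+j₂+J+1=7
(j₁±m₁, j₂±m₂, J±M) = (2,1,4,1,4,0)
P² = 96/7
sum k=1..1:
  [1] −1/6 = -1/6
S = -1/6
C² = P²·S² = 8/21 ; C = -0.617213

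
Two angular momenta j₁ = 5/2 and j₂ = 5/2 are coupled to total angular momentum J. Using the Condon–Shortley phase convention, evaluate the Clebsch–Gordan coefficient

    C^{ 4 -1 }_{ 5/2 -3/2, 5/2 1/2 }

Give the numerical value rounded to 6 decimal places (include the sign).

−√(5/14) ≈ -0.597614

triangle: 1!×4!×4!/10! = 576/3628800
(j±m)!: 1!×4!×3!×2!×3!×5! = 207360
prefactor² = (2J+1)×Δ×N² = 10368/35
  k=0: +1/(0!×1!×4!×3!×0!×1!) = 1/144
  k=1: −1/(1!×0!×3!×2!×1!×2!) = -1/24
Σ = -5/144  ⇒  CG² = 10368/35×(-5/144)² = 5/14
CG = −√(5/14) = -0.597614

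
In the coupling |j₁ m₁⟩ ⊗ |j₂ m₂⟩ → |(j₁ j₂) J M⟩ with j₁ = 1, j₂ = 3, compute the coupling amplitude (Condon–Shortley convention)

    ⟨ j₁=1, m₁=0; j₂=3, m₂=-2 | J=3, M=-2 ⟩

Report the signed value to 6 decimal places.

triangle: 1!·1!·5!/8! = 120/40320
(j±m)!: 1!·1!·1!·5!·1!·5! = 14400
prefactor² = (2J+1)·Δ·N² = 300
  k=0: +1/(0!·1!·1!·1!·0!·4!) = 1/24
  k=1: −1/(1!·0!·0!·0!·1!·5!) = -1/120
Σ = 1/30  ⇒  CG² = 300·1/30² = 1/3
CG = +√(1/3) = +0.577350

+√(1/3) ≈ +0.577350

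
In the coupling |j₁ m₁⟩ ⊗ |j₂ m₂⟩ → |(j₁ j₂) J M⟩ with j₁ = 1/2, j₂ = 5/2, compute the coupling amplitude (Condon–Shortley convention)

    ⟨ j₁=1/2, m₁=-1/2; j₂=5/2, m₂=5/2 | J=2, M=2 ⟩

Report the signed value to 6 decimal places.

triangle: 1!*0!*4!/6! = 24/720
(j±m)!: 0!*1!*5!*0!*4!*0! = 2880
prefactor² = (2J+1)*Δ*N² = 480
  k=1: −1/(1!*0!*0!*4!*0!*0!) = -1/24
Σ = -1/24  ⇒  CG² = 480*(-1/24)² = 5/6
CG = −√(5/6) = -0.912871

-0.912871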